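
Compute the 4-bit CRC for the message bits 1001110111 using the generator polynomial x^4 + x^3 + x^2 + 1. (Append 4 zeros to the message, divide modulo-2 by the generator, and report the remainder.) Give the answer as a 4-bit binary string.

Append 4 zeros: 10011101110000. Divide by 11101 (XOR where the leading bit is 1):
  pos 0: 10011 XOR 11101 = 01110
  pos 1: 11101 XOR 11101 = 00000
  pos 7: 11100 XOR 11101 = 00001
Remainder (last 4 bits) = 0100. This is the CRC / FCS.

0100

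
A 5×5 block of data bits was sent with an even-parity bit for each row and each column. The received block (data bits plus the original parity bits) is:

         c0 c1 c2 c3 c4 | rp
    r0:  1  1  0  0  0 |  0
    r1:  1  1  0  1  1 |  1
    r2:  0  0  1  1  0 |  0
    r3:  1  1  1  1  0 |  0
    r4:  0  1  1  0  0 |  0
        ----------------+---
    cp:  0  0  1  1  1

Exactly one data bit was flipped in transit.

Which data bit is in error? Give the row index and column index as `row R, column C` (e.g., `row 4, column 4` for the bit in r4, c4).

row 1, column 0

Recompute each row's even parity and compare to rp:
  r0: data parity 0, sent rp 0 → ok
  r1: data parity 0, sent rp 1 → mismatch
  r2: data parity 0, sent rp 0 → ok
  r3: data parity 0, sent rp 0 → ok
  r4: data parity 0, sent rp 0 → ok
Recompute each column's even parity and compare to cp:
  c0: data parity 1, sent cp 0 → mismatch
  c1: data parity 0, sent cp 0 → ok
  c2: data parity 1, sent cp 1 → ok
  c3: data parity 1, sent cp 1 → ok
  c4: data parity 1, sent cp 1 → ok
Exactly one row (r1) and one column (c0) fail → the flipped bit is at their intersection.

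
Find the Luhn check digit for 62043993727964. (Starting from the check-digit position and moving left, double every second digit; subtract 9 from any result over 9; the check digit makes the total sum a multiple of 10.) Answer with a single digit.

4

Partial digits right→left: 4 6 9 7 2 7 3 9 9 3 4 0 2 6
Double every second digit counting from the check-digit position (so the 1st, 3rd, 5th, ... of the partial from the right).
  doubled (with −9 where >9): 8 9 4 6 9 8 4 → sum 48
  kept as-is: 6 7 7 9 3 0 6 → sum 38
Total = 48 + 38 = 86.
Check digit = (10 − (86 mod 10)) mod 10 = 4.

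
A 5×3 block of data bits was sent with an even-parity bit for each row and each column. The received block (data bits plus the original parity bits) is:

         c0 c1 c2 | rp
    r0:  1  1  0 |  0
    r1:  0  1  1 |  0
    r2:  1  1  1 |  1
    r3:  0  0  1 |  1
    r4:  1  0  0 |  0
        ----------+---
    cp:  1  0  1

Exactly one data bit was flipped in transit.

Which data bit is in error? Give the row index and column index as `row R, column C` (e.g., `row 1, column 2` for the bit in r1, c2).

row 4, column 1

Recompute each row's even parity and compare to rp:
  r0: data parity 0, sent rp 0 → ok
  r1: data parity 0, sent rp 0 → ok
  r2: data parity 1, sent rp 1 → ok
  r3: data parity 1, sent rp 1 → ok
  r4: data parity 1, sent rp 0 → mismatch
Recompute each column's even parity and compare to cp:
  c0: data parity 1, sent cp 1 → ok
  c1: data parity 1, sent cp 0 → mismatch
  c2: data parity 1, sent cp 1 → ok
Exactly one row (r4) and one column (c1) fail → the flipped bit is at their intersection.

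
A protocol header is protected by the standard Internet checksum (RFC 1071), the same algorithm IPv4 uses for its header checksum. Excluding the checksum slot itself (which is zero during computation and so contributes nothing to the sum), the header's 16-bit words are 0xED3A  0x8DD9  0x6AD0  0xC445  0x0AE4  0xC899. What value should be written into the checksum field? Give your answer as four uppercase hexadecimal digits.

8257

One's-complement addition (fold any carry out of bit 15 back into bit 0):
  0xED3A + 0x8DD9 = 0x17B13 → wrap carry → 0x7B14
  0x7B14 + 0x6AD0 = 0x0E5E4
  0xE5E4 + 0xC445 = 0x1AA29 → wrap carry → 0xAA2A
  0xAA2A + 0x0AE4 = 0x0B50E
  0xB50E + 0xC899 = 0x17DA7 → wrap carry → 0x7DA8
One's-complement sum = 0x7DA8.
Checksum = ~0x7DA8 & 0xFFFF = 0x8257.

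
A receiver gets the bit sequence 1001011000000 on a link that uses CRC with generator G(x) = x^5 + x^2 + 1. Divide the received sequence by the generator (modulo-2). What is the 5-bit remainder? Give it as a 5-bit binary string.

01010

Modulo-2 division of 1001011000000 by 100101:
  pos 0: 100101 XOR 100101 = 000000
  pos 6: 100000 XOR 100101 = 000101
Remainder = 01010 (nonzero — an error is detected).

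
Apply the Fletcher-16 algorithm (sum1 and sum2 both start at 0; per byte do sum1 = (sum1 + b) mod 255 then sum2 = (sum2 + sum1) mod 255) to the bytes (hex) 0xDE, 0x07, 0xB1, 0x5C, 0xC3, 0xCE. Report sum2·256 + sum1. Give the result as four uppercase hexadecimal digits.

Running sums (mod 255):
  after byte 0 (0xDE): sum1=222, sum2=222
  after byte 1 (0x07): sum1=229, sum2=196
  after byte 2 (0xB1): sum1=151, sum2=92
  after byte 3 (0x5C): sum1=243, sum2=80
  after byte 4 (0xC3): sum1=183, sum2=8
  after byte 5 (0xCE): sum1=134, sum2=142
Checksum = sum2·256 + sum1 = 142·256 + 134 = 36486 = 0x8E86.

8E86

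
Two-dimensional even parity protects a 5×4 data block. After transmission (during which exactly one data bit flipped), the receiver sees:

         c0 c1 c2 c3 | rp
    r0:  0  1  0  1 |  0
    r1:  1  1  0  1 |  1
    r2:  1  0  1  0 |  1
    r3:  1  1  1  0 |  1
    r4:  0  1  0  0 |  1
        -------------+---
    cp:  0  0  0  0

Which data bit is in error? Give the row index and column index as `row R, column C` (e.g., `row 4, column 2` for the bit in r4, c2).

Recompute each row's even parity and compare to rp:
  r0: data parity 0, sent rp 0 → ok
  r1: data parity 1, sent rp 1 → ok
  r2: data parity 0, sent rp 1 → mismatch
  r3: data parity 1, sent rp 1 → ok
  r4: data parity 1, sent rp 1 → ok
Recompute each column's even parity and compare to cp:
  c0: data parity 1, sent cp 0 → mismatch
  c1: data parity 0, sent cp 0 → ok
  c2: data parity 0, sent cp 0 → ok
  c3: data parity 0, sent cp 0 → ok
Exactly one row (r2) and one column (c0) fail → the flipped bit is at their intersection.

row 2, column 0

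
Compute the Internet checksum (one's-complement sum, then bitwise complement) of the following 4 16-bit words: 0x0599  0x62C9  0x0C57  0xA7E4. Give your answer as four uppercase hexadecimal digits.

One's-complement addition (fold any carry out of bit 15 back into bit 0):
  0x0599 + 0x62C9 = 0x06862
  0x6862 + 0x0C57 = 0x074B9
  0x74B9 + 0xA7E4 = 0x11C9D → wrap carry → 0x1C9E
One's-complement sum = 0x1C9E.
Checksum = ~0x1C9E & 0xFFFF = 0xE361.

E361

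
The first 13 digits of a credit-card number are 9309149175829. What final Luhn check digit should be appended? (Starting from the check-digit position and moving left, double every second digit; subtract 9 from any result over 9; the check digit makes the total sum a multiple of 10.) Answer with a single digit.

5

Partial digits right→left: 9 2 8 5 7 1 9 4 1 9 0 3 9
Double every second digit counting from the check-digit position (so the 1st, 3rd, 5th, ... of the partial from the right).
  doubled (with −9 where >9): 9 7 5 9 2 0 9 → sum 41
  kept as-is: 2 5 1 4 9 3 → sum 24
Total = 41 + 24 = 65.
Check digit = (10 − (65 mod 10)) mod 10 = 5.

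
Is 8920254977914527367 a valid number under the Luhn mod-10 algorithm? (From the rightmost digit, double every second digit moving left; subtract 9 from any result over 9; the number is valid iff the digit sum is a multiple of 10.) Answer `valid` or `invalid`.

From the right, keep odd positions and double even positions (subtract 9 from any doubled value over 9):
  doubled (positions 2,4,...): 3 5 1 2 5 9 1 0 9 → sum 35
  kept (positions 1,3,...): 7 3 2 4 9 7 4 2 2 8 → sum 48
Total = 83.
83 mod 10 = 3, so the number is invalid.

invalid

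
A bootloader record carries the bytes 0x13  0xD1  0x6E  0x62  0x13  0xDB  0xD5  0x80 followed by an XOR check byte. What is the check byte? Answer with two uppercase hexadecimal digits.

XOR the bytes together:
  start with 0x13
  0x13 ⊕ 0xD1 = 0xC2
  0xC2 ⊕ 0x6E = 0xAC
  0xAC ⊕ 0x62 = 0xCE
  0xCE ⊕ 0x13 = 0xDD
  0xDD ⊕ 0xDB = 0x06
  0x06 ⊕ 0xD5 = 0xD3
  0xD3 ⊕ 0x80 = 0x53

53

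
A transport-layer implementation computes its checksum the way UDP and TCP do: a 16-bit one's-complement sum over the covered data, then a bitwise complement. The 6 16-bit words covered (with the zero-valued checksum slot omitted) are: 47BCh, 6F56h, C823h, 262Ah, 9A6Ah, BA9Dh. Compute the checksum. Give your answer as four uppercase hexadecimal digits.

One's-complement addition (fold any carry out of bit 15 back into bit 0):
  0x47BC + 0x6F56 = 0x0B712
  0xB712 + 0xC823 = 0x17F35 → wrap carry → 0x7F36
  0x7F36 + 0x262A = 0x0A560
  0xA560 + 0x9A6A = 0x13FCA → wrap carry → 0x3FCB
  0x3FCB + 0xBA9D = 0x0FA68
One's-complement sum = 0xFA68.
Checksum = ~0xFA68 & 0xFFFF = 0x0597.

0597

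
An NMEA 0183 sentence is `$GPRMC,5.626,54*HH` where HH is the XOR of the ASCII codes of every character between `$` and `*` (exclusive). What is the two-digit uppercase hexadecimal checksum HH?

XOR the ASCII codes of the payload characters:
  'G' = 0x47 → acc = 0x47
  'P' = 0x50 → acc = 0x17
  'R' = 0x52 → acc = 0x45
  'M' = 0x4D → acc = 0x08
  'C' = 0x43 → acc = 0x4B
  ',' = 0x2C → acc = 0x67
  '5' = 0x35 → acc = 0x52
  '.' = 0x2E → acc = 0x7C
  '6' = 0x36 → acc = 0x4A
  '2' = 0x32 → acc = 0x78
  '6' = 0x36 → acc = 0x4E
  ',' = 0x2C → acc = 0x62
  '5' = 0x35 → acc = 0x57
  '4' = 0x34 → acc = 0x63
Checksum = 0x63.

63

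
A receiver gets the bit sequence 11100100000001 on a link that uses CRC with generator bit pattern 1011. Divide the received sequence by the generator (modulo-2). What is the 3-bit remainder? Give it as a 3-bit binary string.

111

Modulo-2 division of 11100100000001 by 1011:
  pos 0: 1110 XOR 1011 = 0101
  pos 1: 1010 XOR 1011 = 0001
  pos 4: 1100 XOR 1011 = 0111
  pos 5: 1110 XOR 1011 = 0101
  pos 6: 1010 XOR 1011 = 0001
  pos 9: 1000 XOR 1011 = 0011
Remainder = 111 (nonzero — an error is detected).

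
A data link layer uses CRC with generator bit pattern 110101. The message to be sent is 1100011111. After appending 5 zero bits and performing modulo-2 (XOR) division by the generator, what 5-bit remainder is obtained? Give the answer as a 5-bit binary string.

Append 5 zeros: 110001111100000. Divide by 110101 (XOR where the leading bit is 1):
  pos 0: 110001 XOR 110101 = 000100
  pos 3: 100111 XOR 110101 = 010010
  pos 4: 100101 XOR 110101 = 010000
  pos 5: 100000 XOR 110101 = 010101
  pos 6: 101010 XOR 110101 = 011111
  pos 7: 111110 XOR 110101 = 001011
  pos 9: 101100 XOR 110101 = 011001
Remainder (last 5 bits) = 11001. This is the CRC / FCS.

11001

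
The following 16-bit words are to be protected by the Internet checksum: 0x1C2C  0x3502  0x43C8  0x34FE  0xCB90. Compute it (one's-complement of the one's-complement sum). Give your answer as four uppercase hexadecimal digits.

One's-complement addition (fold any carry out of bit 15 back into bit 0):
  0x1C2C + 0x3502 = 0x0512E
  0x512E + 0x43C8 = 0x094F6
  0x94F6 + 0x34FE = 0x0C9F4
  0xC9F4 + 0xCB90 = 0x19584 → wrap carry → 0x9585
One's-complement sum = 0x9585.
Checksum = ~0x9585 & 0xFFFF = 0x6A7A.

6A7A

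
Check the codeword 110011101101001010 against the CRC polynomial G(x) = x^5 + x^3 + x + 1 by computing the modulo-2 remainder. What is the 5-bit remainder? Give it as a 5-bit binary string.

00000

Modulo-2 division of 110011101101001010 by 101011:
  pos 0: 110011 XOR 101011 = 011000
  pos 1: 110001 XOR 101011 = 011010
  pos 2: 110100 XOR 101011 = 011111
  pos 3: 111111 XOR 101011 = 010100
  pos 4: 101001 XOR 101011 = 000010
  pos 8: 100100 XOR 101011 = 001111
  pos 10: 111110 XOR 101011 = 010101
  pos 11: 101011 XOR 101011 = 000000
Remainder = 00000 (zero — the frame passes the CRC check).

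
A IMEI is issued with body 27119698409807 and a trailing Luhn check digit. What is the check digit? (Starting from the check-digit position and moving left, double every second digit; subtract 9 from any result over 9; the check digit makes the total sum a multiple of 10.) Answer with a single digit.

7

Partial digits right→left: 7 0 8 9 0 4 8 9 6 9 1 1 7 2
Double every second digit counting from the check-digit position (so the 1st, 3rd, 5th, ... of the partial from the right).
  doubled (with −9 where >9): 5 7 0 7 3 2 5 → sum 29
  kept as-is: 0 9 4 9 9 1 2 → sum 34
Total = 29 + 34 = 63.
Check digit = (10 − (63 mod 10)) mod 10 = 7.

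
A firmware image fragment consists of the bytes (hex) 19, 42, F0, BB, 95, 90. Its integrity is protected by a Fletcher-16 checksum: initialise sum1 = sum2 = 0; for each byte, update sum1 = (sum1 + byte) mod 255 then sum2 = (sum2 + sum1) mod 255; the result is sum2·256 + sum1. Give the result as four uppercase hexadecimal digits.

942E

Running sums (mod 255):
  after byte 0 (19): sum1=25, sum2=25
  after byte 1 (42): sum1=91, sum2=116
  after byte 2 (F0): sum1=76, sum2=192
  after byte 3 (BB): sum1=8, sum2=200
  after byte 4 (95): sum1=157, sum2=102
  after byte 5 (90): sum1=46, sum2=148
Checksum = sum2·256 + sum1 = 148·256 + 46 = 37934 = 0x942E.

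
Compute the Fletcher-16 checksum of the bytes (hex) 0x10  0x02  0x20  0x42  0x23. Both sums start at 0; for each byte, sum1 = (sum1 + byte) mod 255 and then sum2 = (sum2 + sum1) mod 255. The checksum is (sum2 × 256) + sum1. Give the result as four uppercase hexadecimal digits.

Running sums (mod 255):
  after byte 0 (0x10): sum1=16, sum2=16
  after byte 1 (0x02): sum1=18, sum2=34
  after byte 2 (0x20): sum1=50, sum2=84
  after byte 3 (0x42): sum1=116, sum2=200
  after byte 4 (0x23): sum1=151, sum2=96
Checksum = sum2·256 + sum1 = 96·256 + 151 = 24727 = 0x6097.

6097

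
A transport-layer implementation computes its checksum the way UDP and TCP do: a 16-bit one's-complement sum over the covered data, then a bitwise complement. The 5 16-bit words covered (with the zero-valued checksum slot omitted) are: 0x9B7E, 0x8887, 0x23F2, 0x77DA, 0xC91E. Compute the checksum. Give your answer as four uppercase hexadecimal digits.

770E

One's-complement addition (fold any carry out of bit 15 back into bit 0):
  0x9B7E + 0x8887 = 0x12405 → wrap carry → 0x2406
  0x2406 + 0x23F2 = 0x047F8
  0x47F8 + 0x77DA = 0x0BFD2
  0xBFD2 + 0xC91E = 0x188F0 → wrap carry → 0x88F1
One's-complement sum = 0x88F1.
Checksum = ~0x88F1 & 0xFFFF = 0x770E.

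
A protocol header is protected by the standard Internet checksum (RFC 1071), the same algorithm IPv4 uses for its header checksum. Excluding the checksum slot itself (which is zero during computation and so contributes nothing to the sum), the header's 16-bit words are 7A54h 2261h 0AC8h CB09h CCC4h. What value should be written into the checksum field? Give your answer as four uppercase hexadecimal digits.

C0B3

One's-complement addition (fold any carry out of bit 15 back into bit 0):
  0x7A54 + 0x2261 = 0x09CB5
  0x9CB5 + 0x0AC8 = 0x0A77D
  0xA77D + 0xCB09 = 0x17286 → wrap carry → 0x7287
  0x7287 + 0xCCC4 = 0x13F4B → wrap carry → 0x3F4C
One's-complement sum = 0x3F4C.
Checksum = ~0x3F4C & 0xFFFF = 0xC0B3.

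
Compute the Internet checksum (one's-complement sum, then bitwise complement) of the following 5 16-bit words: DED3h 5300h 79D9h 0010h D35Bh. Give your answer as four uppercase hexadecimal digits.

80E6

One's-complement addition (fold any carry out of bit 15 back into bit 0):
  0xDED3 + 0x5300 = 0x131D3 → wrap carry → 0x31D4
  0x31D4 + 0x79D9 = 0x0ABAD
  0xABAD + 0x0010 = 0x0ABBD
  0xABBD + 0xD35B = 0x17F18 → wrap carry → 0x7F19
One's-complement sum = 0x7F19.
Checksum = ~0x7F19 & 0xFFFF = 0x80E6.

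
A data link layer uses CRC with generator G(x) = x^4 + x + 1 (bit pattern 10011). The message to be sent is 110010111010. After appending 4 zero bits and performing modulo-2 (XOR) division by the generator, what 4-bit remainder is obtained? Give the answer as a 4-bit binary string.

Append 4 zeros: 1100101110100000. Divide by 10011 (XOR where the leading bit is 1):
  pos 0: 11001 XOR 10011 = 01010
  pos 1: 10100 XOR 10011 = 00111
  pos 3: 11111 XOR 10011 = 01100
  pos 4: 11001 XOR 10011 = 01010
  pos 5: 10100 XOR 10011 = 00111
  pos 7: 11110 XOR 10011 = 01101
  pos 8: 11010 XOR 10011 = 01001
  pos 9: 10010 XOR 10011 = 00001
Remainder (last 4 bits) = 0100. This is the CRC / FCS.

0100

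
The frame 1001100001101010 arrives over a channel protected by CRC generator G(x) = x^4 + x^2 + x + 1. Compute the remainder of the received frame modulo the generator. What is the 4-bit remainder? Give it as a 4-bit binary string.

Modulo-2 division of 1001100001101010 by 10111:
  pos 0: 10011 XOR 10111 = 00100
  pos 2: 10000 XOR 10111 = 00111
  pos 4: 11100 XOR 10111 = 01011
  pos 5: 10111 XOR 10111 = 00000
  pos 10: 10101 XOR 10111 = 00010
Remainder = 0100 (nonzero — an error is detected).

0100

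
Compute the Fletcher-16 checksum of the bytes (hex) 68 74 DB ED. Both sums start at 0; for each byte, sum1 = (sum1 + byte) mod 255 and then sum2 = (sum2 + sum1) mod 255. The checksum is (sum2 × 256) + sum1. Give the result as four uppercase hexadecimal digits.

A4A6

Running sums (mod 255):
  after byte 0 (68): sum1=104, sum2=104
  after byte 1 (74): sum1=220, sum2=69
  after byte 2 (DB): sum1=184, sum2=253
  after byte 3 (ED): sum1=166, sum2=164
Checksum = sum2·256 + sum1 = 164·256 + 166 = 42150 = 0xA4A6.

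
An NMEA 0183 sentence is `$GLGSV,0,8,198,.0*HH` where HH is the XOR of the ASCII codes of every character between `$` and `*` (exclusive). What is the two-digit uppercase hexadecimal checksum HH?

6F

XOR the ASCII codes of the payload characters:
  'G' = 0x47 → acc = 0x47
  'L' = 0x4C → acc = 0x0B
  'G' = 0x47 → acc = 0x4C
  'S' = 0x53 → acc = 0x1F
  'V' = 0x56 → acc = 0x49
  ',' = 0x2C → acc = 0x65
  '0' = 0x30 → acc = 0x55
  ',' = 0x2C → acc = 0x79
  '8' = 0x38 → acc = 0x41
  ',' = 0x2C → acc = 0x6D
  '1' = 0x31 → acc = 0x5C
  '9' = 0x39 → acc = 0x65
  '8' = 0x38 → acc = 0x5D
  ',' = 0x2C → acc = 0x71
  '.' = 0x2E → acc = 0x5F
  '0' = 0x30 → acc = 0x6F
Checksum = 0x6F.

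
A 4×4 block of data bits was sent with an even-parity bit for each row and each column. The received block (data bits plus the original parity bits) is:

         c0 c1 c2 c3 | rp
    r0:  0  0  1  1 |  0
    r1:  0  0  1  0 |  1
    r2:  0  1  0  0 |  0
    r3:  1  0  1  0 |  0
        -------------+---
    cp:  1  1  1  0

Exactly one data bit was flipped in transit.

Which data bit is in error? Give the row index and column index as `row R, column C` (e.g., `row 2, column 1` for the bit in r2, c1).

row 2, column 3

Recompute each row's even parity and compare to rp:
  r0: data parity 0, sent rp 0 → ok
  r1: data parity 1, sent rp 1 → ok
  r2: data parity 1, sent rp 0 → mismatch
  r3: data parity 0, sent rp 0 → ok
Recompute each column's even parity and compare to cp:
  c0: data parity 1, sent cp 1 → ok
  c1: data parity 1, sent cp 1 → ok
  c2: data parity 1, sent cp 1 → ok
  c3: data parity 1, sent cp 0 → mismatch
Exactly one row (r2) and one column (c3) fail → the flipped bit is at their intersection.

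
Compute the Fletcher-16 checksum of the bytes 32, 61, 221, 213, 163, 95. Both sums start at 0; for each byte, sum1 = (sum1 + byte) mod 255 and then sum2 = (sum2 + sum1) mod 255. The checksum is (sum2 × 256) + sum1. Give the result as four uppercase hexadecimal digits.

9214

Running sums (mod 255):
  after byte 0 (32): sum1=32, sum2=32
  after byte 1 (61): sum1=93, sum2=125
  after byte 2 (221): sum1=59, sum2=184
  after byte 3 (213): sum1=17, sum2=201
  after byte 4 (163): sum1=180, sum2=126
  after byte 5 (95): sum1=20, sum2=146
Checksum = sum2·256 + sum1 = 146·256 + 20 = 37396 = 0x9214.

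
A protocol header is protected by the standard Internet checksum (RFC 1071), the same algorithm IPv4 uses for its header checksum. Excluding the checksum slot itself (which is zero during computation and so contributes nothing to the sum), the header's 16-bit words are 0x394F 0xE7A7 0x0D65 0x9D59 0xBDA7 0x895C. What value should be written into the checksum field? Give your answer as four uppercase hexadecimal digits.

One's-complement addition (fold any carry out of bit 15 back into bit 0):
  0x394F + 0xE7A7 = 0x120F6 → wrap carry → 0x20F7
  0x20F7 + 0x0D65 = 0x02E5C
  0x2E5C + 0x9D59 = 0x0CBB5
  0xCBB5 + 0xBDA7 = 0x1895C → wrap carry → 0x895D
  0x895D + 0x895C = 0x112B9 → wrap carry → 0x12BA
One's-complement sum = 0x12BA.
Checksum = ~0x12BA & 0xFFFF = 0xED45.

ED45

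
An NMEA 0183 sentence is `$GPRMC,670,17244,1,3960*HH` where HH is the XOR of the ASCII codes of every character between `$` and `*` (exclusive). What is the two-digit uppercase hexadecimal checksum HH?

73

XOR the ASCII codes of the payload characters:
  'G' = 0x47 → acc = 0x47
  'P' = 0x50 → acc = 0x17
  'R' = 0x52 → acc = 0x45
  'M' = 0x4D → acc = 0x08
  'C' = 0x43 → acc = 0x4B
  ',' = 0x2C → acc = 0x67
  '6' = 0x36 → acc = 0x51
  '7' = 0x37 → acc = 0x66
  '0' = 0x30 → acc = 0x56
  ',' = 0x2C → acc = 0x7A
  '1' = 0x31 → acc = 0x4B
  '7' = 0x37 → acc = 0x7C
  '2' = 0x32 → acc = 0x4E
  '4' = 0x34 → acc = 0x7A
  '4' = 0x34 → acc = 0x4E
  ',' = 0x2C → acc = 0x62
  '1' = 0x31 → acc = 0x53
  ',' = 0x2C → acc = 0x7F
  '3' = 0x33 → acc = 0x4C
  '9' = 0x39 → acc = 0x75
  '6' = 0x36 → acc = 0x43
  '0' = 0x30 → acc = 0x73
Checksum = 0x73.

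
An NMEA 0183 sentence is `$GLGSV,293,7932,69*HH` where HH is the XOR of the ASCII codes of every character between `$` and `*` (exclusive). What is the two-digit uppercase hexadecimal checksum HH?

5D

XOR the ASCII codes of the payload characters:
  'G' = 0x47 → acc = 0x47
  'L' = 0x4C → acc = 0x0B
  'G' = 0x47 → acc = 0x4C
  'S' = 0x53 → acc = 0x1F
  'V' = 0x56 → acc = 0x49
  ',' = 0x2C → acc = 0x65
  '2' = 0x32 → acc = 0x57
  '9' = 0x39 → acc = 0x6E
  '3' = 0x33 → acc = 0x5D
  ',' = 0x2C → acc = 0x71
  '7' = 0x37 → acc = 0x46
  '9' = 0x39 → acc = 0x7F
  '3' = 0x33 → acc = 0x4C
  '2' = 0x32 → acc = 0x7E
  ',' = 0x2C → acc = 0x52
  '6' = 0x36 → acc = 0x64
  '9' = 0x39 → acc = 0x5D
Checksum = 0x5D.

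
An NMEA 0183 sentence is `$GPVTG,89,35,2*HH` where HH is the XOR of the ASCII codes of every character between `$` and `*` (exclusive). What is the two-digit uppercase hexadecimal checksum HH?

4B

XOR the ASCII codes of the payload characters:
  'G' = 0x47 → acc = 0x47
  'P' = 0x50 → acc = 0x17
  'V' = 0x56 → acc = 0x41
  'T' = 0x54 → acc = 0x15
  'G' = 0x47 → acc = 0x52
  ',' = 0x2C → acc = 0x7E
  '8' = 0x38 → acc = 0x46
  '9' = 0x39 → acc = 0x7F
  ',' = 0x2C → acc = 0x53
  '3' = 0x33 → acc = 0x60
  '5' = 0x35 → acc = 0x55
  ',' = 0x2C → acc = 0x79
  '2' = 0x32 → acc = 0x4B
Checksum = 0x4B.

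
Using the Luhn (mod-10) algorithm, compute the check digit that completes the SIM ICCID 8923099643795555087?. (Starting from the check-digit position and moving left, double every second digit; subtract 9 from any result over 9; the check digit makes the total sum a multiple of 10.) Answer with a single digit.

Partial digits right→left: 7 8 0 5 5 5 5 9 7 3 4 6 9 9 0 3 2 9 8
Double every second digit counting from the check-digit position (so the 1st, 3rd, 5th, ... of the partial from the right).
  doubled (with −9 where >9): 5 0 1 1 5 8 9 0 4 7 → sum 40
  kept as-is: 8 5 5 9 3 6 9 3 9 → sum 57
Total = 40 + 57 = 97.
Check digit = (10 − (97 mod 10)) mod 10 = 3.

3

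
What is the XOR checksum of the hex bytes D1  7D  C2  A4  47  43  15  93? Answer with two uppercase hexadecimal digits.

XOR the bytes together:
  start with 0xD1
  0xD1 ⊕ 0x7D = 0xAC
  0xAC ⊕ 0xC2 = 0x6E
  0x6E ⊕ 0xA4 = 0xCA
  0xCA ⊕ 0x47 = 0x8D
  0x8D ⊕ 0x43 = 0xCE
  0xCE ⊕ 0x15 = 0xDB
  0xDB ⊕ 0x93 = 0x48

48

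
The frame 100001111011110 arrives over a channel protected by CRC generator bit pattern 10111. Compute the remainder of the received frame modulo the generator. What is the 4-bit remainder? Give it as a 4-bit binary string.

Modulo-2 division of 100001111011110 by 10111:
  pos 0: 10000 XOR 10111 = 00111
  pos 2: 11111 XOR 10111 = 01000
  pos 3: 10001 XOR 10111 = 00110
  pos 5: 11010 XOR 10111 = 01101
  pos 6: 11011 XOR 10111 = 01100
  pos 7: 11001 XOR 10111 = 01110
  pos 8: 11101 XOR 10111 = 01010
  pos 9: 10101 XOR 10111 = 00010
Remainder = 0100 (nonzero — an error is detected).

0100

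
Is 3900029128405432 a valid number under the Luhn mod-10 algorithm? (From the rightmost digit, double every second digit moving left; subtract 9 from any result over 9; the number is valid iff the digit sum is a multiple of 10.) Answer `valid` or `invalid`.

From the right, keep odd positions and double even positions (subtract 9 from any doubled value over 9):
  doubled (positions 2,4,...): 6 1 8 4 9 0 0 6 → sum 34
  kept (positions 1,3,...): 2 4 0 8 1 2 0 9 → sum 26
Total = 60.
60 mod 10 = 0, so the number is valid.

valid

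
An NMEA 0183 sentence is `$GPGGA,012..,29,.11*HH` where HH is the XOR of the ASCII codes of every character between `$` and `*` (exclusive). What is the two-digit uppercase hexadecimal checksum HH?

6C

XOR the ASCII codes of the payload characters:
  'G' = 0x47 → acc = 0x47
  'P' = 0x50 → acc = 0x17
  'G' = 0x47 → acc = 0x50
  'G' = 0x47 → acc = 0x17
  'A' = 0x41 → acc = 0x56
  ',' = 0x2C → acc = 0x7A
  '0' = 0x30 → acc = 0x4A
  '1' = 0x31 → acc = 0x7B
  '2' = 0x32 → acc = 0x49
  '.' = 0x2E → acc = 0x67
  '.' = 0x2E → acc = 0x49
  ',' = 0x2C → acc = 0x65
  '2' = 0x32 → acc = 0x57
  '9' = 0x39 → acc = 0x6E
  ',' = 0x2C → acc = 0x42
  '.' = 0x2E → acc = 0x6C
  '1' = 0x31 → acc = 0x5D
  '1' = 0x31 → acc = 0x6C
Checksum = 0x6C.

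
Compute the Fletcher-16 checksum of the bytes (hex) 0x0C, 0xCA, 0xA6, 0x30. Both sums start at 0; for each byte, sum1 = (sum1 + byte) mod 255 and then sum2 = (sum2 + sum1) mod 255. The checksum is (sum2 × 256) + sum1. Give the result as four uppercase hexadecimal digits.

0EAD

Running sums (mod 255):
  after byte 0 (0x0C): sum1=12, sum2=12
  after byte 1 (0xCA): sum1=214, sum2=226
  after byte 2 (0xA6): sum1=125, sum2=96
  after byte 3 (0x30): sum1=173, sum2=14
Checksum = sum2·256 + sum1 = 14·256 + 173 = 3757 = 0x0EAD.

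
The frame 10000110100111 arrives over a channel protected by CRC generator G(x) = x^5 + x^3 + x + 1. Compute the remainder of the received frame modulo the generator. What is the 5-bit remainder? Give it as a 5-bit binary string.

Modulo-2 division of 10000110100111 by 101011:
  pos 0: 100001 XOR 101011 = 001010
  pos 2: 101010 XOR 101011 = 000001
  pos 7: 110011 XOR 101011 = 011000
  pos 8: 110001 XOR 101011 = 011010
Remainder = 11010 (nonzero — an error is detected).

11010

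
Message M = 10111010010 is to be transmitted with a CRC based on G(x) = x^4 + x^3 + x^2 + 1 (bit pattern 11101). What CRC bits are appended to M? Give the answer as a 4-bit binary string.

Append 4 zeros: 101110100100000. Divide by 11101 (XOR where the leading bit is 1):
  pos 0: 10111 XOR 11101 = 01010
  pos 1: 10100 XOR 11101 = 01001
  pos 2: 10011 XOR 11101 = 01110
  pos 3: 11100 XOR 11101 = 00001
  pos 7: 10100 XOR 11101 = 01001
  pos 8: 10010 XOR 11101 = 01111
  pos 9: 11110 XOR 11101 = 00011
Remainder (last 4 bits) = 0110. This is the CRC / FCS.

0110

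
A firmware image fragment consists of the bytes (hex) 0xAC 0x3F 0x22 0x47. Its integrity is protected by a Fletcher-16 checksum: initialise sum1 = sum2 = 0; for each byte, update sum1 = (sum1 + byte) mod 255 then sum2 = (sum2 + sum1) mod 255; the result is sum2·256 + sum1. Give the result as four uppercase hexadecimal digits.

FB55

Running sums (mod 255):
  after byte 0 (0xAC): sum1=172, sum2=172
  after byte 1 (0x3F): sum1=235, sum2=152
  after byte 2 (0x22): sum1=14, sum2=166
  after byte 3 (0x47): sum1=85, sum2=251
Checksum = sum2·256 + sum1 = 251·256 + 85 = 64341 = 0xFB55.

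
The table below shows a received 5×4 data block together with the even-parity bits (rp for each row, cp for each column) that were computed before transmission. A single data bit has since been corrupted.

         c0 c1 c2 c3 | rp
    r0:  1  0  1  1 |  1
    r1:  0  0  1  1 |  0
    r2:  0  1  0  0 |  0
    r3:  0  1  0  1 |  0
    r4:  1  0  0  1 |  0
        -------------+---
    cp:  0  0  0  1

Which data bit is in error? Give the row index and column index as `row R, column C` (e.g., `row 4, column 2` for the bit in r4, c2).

row 2, column 3

Recompute each row's even parity and compare to rp:
  r0: data parity 1, sent rp 1 → ok
  r1: data parity 0, sent rp 0 → ok
  r2: data parity 1, sent rp 0 → mismatch
  r3: data parity 0, sent rp 0 → ok
  r4: data parity 0, sent rp 0 → ok
Recompute each column's even parity and compare to cp:
  c0: data parity 0, sent cp 0 → ok
  c1: data parity 0, sent cp 0 → ok
  c2: data parity 0, sent cp 0 → ok
  c3: data parity 0, sent cp 1 → mismatch
Exactly one row (r2) and one column (c3) fail → the flipped bit is at their intersection.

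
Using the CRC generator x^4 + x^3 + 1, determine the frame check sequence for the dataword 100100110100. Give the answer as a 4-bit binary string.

Append 4 zeros: 1001001101000000. Divide by 11001 (XOR where the leading bit is 1):
  pos 0: 10010 XOR 11001 = 01011
  pos 1: 10110 XOR 11001 = 01111
  pos 2: 11111 XOR 11001 = 00110
  pos 4: 11010 XOR 11001 = 00011
  pos 7: 11100 XOR 11001 = 00101
  pos 9: 10100 XOR 11001 = 01101
  pos 10: 11010 XOR 11001 = 00011
Remainder (last 4 bits) = 0110. This is the CRC / FCS.

0110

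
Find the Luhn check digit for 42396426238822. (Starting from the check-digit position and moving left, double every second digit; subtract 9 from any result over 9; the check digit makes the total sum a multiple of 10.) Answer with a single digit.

2

Partial digits right→left: 2 2 8 8 3 2 6 2 4 6 9 3 2 4
Double every second digit counting from the check-digit position (so the 1st, 3rd, 5th, ... of the partial from the right).
  doubled (with −9 where >9): 4 7 6 3 8 9 4 → sum 41
  kept as-is: 2 8 2 2 6 3 4 → sum 27
Total = 41 + 27 = 68.
Check digit = (10 − (68 mod 10)) mod 10 = 2.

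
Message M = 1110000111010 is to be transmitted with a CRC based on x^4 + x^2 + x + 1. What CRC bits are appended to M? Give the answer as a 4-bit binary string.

Append 4 zeros: 11100001110100000. Divide by 10111 (XOR where the leading bit is 1):
  pos 0: 11100 XOR 10111 = 01011
  pos 1: 10110 XOR 10111 = 00001
  pos 5: 10111 XOR 10111 = 00000
  pos 11: 10000 XOR 10111 = 00111
Remainder (last 4 bits) = 1110. This is the CRC / FCS.

1110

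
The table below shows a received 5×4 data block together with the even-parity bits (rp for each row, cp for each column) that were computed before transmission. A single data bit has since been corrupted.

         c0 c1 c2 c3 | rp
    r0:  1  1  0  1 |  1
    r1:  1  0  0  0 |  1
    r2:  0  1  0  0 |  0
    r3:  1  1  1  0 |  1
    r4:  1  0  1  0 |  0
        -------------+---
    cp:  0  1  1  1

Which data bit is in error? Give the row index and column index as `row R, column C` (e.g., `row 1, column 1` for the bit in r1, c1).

row 2, column 2

Recompute each row's even parity and compare to rp:
  r0: data parity 1, sent rp 1 → ok
  r1: data parity 1, sent rp 1 → ok
  r2: data parity 1, sent rp 0 → mismatch
  r3: data parity 1, sent rp 1 → ok
  r4: data parity 0, sent rp 0 → ok
Recompute each column's even parity and compare to cp:
  c0: data parity 0, sent cp 0 → ok
  c1: data parity 1, sent cp 1 → ok
  c2: data parity 0, sent cp 1 → mismatch
  c3: data parity 1, sent cp 1 → ok
Exactly one row (r2) and one column (c2) fail → the flipped bit is at their intersection.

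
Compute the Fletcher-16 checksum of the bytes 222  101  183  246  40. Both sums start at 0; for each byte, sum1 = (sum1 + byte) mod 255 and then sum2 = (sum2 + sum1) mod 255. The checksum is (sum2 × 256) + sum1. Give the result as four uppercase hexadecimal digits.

2D1B

Running sums (mod 255):
  after byte 0 (222): sum1=222, sum2=222
  after byte 1 (101): sum1=68, sum2=35
  after byte 2 (183): sum1=251, sum2=31
  after byte 3 (246): sum1=242, sum2=18
  after byte 4 (40): sum1=27, sum2=45
Checksum = sum2·256 + sum1 = 45·256 + 27 = 11547 = 0x2D1B.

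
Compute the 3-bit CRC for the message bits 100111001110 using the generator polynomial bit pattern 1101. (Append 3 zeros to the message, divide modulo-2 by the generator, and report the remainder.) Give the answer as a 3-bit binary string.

101

Append 3 zeros: 100111001110000. Divide by 1101 (XOR where the leading bit is 1):
  pos 0: 1001 XOR 1101 = 0100
  pos 1: 1001 XOR 1101 = 0100
  pos 2: 1001 XOR 1101 = 0100
  pos 3: 1000 XOR 1101 = 0101
  pos 4: 1010 XOR 1101 = 0111
  pos 5: 1111 XOR 1101 = 0010
  pos 7: 1011 XOR 1101 = 0110
  pos 8: 1100 XOR 1101 = 0001
  pos 11: 1000 XOR 1101 = 0101
Remainder (last 3 bits) = 101. This is the CRC / FCS.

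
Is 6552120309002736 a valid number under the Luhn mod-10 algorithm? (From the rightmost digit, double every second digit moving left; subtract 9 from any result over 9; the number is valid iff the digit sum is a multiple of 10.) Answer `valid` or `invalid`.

valid

From the right, keep odd positions and double even positions (subtract 9 from any doubled value over 9):
  doubled (positions 2,4,...): 6 4 0 0 0 2 1 3 → sum 16
  kept (positions 1,3,...): 6 7 0 9 3 2 2 5 → sum 34
Total = 50.
50 mod 10 = 0, so the number is valid.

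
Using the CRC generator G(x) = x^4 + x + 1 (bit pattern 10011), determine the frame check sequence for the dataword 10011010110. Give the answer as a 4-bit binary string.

1111

Append 4 zeros: 100110101100000. Divide by 10011 (XOR where the leading bit is 1):
  pos 0: 10011 XOR 10011 = 00000
  pos 6: 10110 XOR 10011 = 00101
  pos 8: 10100 XOR 10011 = 00111
  pos 10: 11100 XOR 10011 = 01111
Remainder (last 4 bits) = 1111. This is the CRC / FCS.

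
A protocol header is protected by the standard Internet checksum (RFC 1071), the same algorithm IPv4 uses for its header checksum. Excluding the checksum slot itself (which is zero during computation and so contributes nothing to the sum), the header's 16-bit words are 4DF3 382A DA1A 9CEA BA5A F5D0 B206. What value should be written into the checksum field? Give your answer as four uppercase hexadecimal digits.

One's-complement addition (fold any carry out of bit 15 back into bit 0):
  0x4DF3 + 0x382A = 0x0861D
  0x861D + 0xDA1A = 0x16037 → wrap carry → 0x6038
  0x6038 + 0x9CEA = 0x0FD22
  0xFD22 + 0xBA5A = 0x1B77C → wrap carry → 0xB77D
  0xB77D + 0xF5D0 = 0x1AD4D → wrap carry → 0xAD4E
  0xAD4E + 0xB206 = 0x15F54 → wrap carry → 0x5F55
One's-complement sum = 0x5F55.
Checksum = ~0x5F55 & 0xFFFF = 0xA0AA.

A0AA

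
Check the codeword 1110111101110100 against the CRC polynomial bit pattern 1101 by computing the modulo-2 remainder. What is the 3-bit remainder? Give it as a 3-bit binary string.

Modulo-2 division of 1110111101110100 by 1101:
  pos 0: 1110 XOR 1101 = 0011
  pos 2: 1111 XOR 1101 = 0010
  pos 4: 1011 XOR 1101 = 0110
  pos 5: 1100 XOR 1101 = 0001
  pos 8: 1111 XOR 1101 = 0010
  pos 10: 1001 XOR 1101 = 0100
  pos 11: 1000 XOR 1101 = 0101
  pos 12: 1010 XOR 1101 = 0111
Remainder = 111 (nonzero — an error is detected).

111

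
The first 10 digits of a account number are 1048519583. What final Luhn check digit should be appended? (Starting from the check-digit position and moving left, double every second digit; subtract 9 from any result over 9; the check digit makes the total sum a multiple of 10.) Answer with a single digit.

7

Partial digits right→left: 3 8 5 9 1 5 8 4 0 1
Double every second digit counting from the check-digit position (so the 1st, 3rd, 5th, ... of the partial from the right).
  doubled (with −9 where >9): 6 1 2 7 0 → sum 16
  kept as-is: 8 9 5 4 1 → sum 27
Total = 16 + 27 = 43.
Check digit = (10 − (43 mod 10)) mod 10 = 7.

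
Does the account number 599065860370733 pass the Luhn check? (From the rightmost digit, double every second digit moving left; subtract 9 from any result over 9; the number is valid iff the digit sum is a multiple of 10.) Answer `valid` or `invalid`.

From the right, keep odd positions and double even positions (subtract 9 from any doubled value over 9):
  doubled (positions 2,4,...): 6 0 6 3 1 0 9 → sum 25
  kept (positions 1,3,...): 3 7 7 0 8 6 9 5 → sum 45
Total = 70.
70 mod 10 = 0, so the number is valid.

valid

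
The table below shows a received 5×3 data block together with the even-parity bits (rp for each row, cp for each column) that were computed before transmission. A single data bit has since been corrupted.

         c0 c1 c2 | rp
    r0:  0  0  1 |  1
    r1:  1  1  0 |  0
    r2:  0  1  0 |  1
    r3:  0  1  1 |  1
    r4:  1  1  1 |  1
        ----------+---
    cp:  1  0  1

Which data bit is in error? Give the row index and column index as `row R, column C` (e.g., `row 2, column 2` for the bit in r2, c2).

Recompute each row's even parity and compare to rp:
  r0: data parity 1, sent rp 1 → ok
  r1: data parity 0, sent rp 0 → ok
  r2: data parity 1, sent rp 1 → ok
  r3: data parity 0, sent rp 1 → mismatch
  r4: data parity 1, sent rp 1 → ok
Recompute each column's even parity and compare to cp:
  c0: data parity 0, sent cp 1 → mismatch
  c1: data parity 0, sent cp 0 → ok
  c2: data parity 1, sent cp 1 → ok
Exactly one row (r3) and one column (c0) fail → the flipped bit is at their intersection.

row 3, column 0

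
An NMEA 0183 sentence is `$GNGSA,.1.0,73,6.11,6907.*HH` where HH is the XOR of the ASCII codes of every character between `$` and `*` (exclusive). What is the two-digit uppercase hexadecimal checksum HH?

XOR the ASCII codes of the payload characters:
  'G' = 0x47 → acc = 0x47
  'N' = 0x4E → acc = 0x09
  'G' = 0x47 → acc = 0x4E
  'S' = 0x53 → acc = 0x1D
  'A' = 0x41 → acc = 0x5C
  ',' = 0x2C → acc = 0x70
  '.' = 0x2E → acc = 0x5E
  '1' = 0x31 → acc = 0x6F
  '.' = 0x2E → acc = 0x41
  '0' = 0x30 → acc = 0x71
  ',' = 0x2C → acc = 0x5D
  '7' = 0x37 → acc = 0x6A
  '3' = 0x33 → acc = 0x59
  ',' = 0x2C → acc = 0x75
  '6' = 0x36 → acc = 0x43
  '.' = 0x2E → acc = 0x6D
  '1' = 0x31 → acc = 0x5C
  '1' = 0x31 → acc = 0x6D
  ',' = 0x2C → acc = 0x41
  '6' = 0x36 → acc = 0x77
  '9' = 0x39 → acc = 0x4E
  '0' = 0x30 → acc = 0x7E
  '7' = 0x37 → acc = 0x49
  '.' = 0x2E → acc = 0x67
Checksum = 0x67.

67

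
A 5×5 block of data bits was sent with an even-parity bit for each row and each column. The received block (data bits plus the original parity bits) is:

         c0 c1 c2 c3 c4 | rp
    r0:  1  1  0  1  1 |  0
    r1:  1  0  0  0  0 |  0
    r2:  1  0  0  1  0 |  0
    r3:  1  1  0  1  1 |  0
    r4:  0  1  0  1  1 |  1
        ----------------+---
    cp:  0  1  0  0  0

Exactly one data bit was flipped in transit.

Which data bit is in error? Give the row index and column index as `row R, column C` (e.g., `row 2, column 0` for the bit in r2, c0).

Recompute each row's even parity and compare to rp:
  r0: data parity 0, sent rp 0 → ok
  r1: data parity 1, sent rp 0 → mismatch
  r2: data parity 0, sent rp 0 → ok
  r3: data parity 0, sent rp 0 → ok
  r4: data parity 1, sent rp 1 → ok
Recompute each column's even parity and compare to cp:
  c0: data parity 0, sent cp 0 → ok
  c1: data parity 1, sent cp 1 → ok
  c2: data parity 0, sent cp 0 → ok
  c3: data parity 0, sent cp 0 → ok
  c4: data parity 1, sent cp 0 → mismatch
Exactly one row (r1) and one column (c4) fail → the flipped bit is at their intersection.

row 1, column 4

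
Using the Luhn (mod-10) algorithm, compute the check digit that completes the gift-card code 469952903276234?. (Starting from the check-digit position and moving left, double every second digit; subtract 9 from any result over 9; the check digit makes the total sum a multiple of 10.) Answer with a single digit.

Partial digits right→left: 4 3 2 6 7 2 3 0 9 2 5 9 9 6 4
Double every second digit counting from the check-digit position (so the 1st, 3rd, 5th, ... of the partial from the right).
  doubled (with −9 where >9): 8 4 5 6 9 1 9 8 → sum 50
  kept as-is: 3 6 2 0 2 9 6 → sum 28
Total = 50 + 28 = 78.
Check digit = (10 − (78 mod 10)) mod 10 = 2.

2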